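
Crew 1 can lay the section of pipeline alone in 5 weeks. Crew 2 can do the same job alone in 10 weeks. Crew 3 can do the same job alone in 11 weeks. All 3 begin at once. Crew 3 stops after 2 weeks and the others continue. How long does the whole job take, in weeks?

30/11 weeks

In the first 2 weeks the combined rate is 43/110, so 43/55 of the job is done, leaving 12/55.
After crew 3 leaves the rate is 3/10 per week; the remaining 12/55 takes 8/11 weeks.
Total = 2 + 8/11 = 30/11 weeks.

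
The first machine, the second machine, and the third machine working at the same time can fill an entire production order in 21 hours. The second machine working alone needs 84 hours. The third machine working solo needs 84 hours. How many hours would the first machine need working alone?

Combined rate is 1/21 per hour.
Known contribution: 1/84 + 1/84 = (1 + 1)/84 = 2/84 = 1/42 per hour.
So the first machine's rate is 1/21 − 1/42 = 1/42, meaning 42 hours alone.

42 hours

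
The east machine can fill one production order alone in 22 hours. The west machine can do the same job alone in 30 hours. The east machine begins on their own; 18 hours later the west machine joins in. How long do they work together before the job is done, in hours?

In the first 18 hours the east machine alone does 18/22 = 9/11 of the job, leaving 2/11.
Once everyone is working, combined rate: 1/22 + 1/30 = (15 + 11)/330 = 26/330 = 13/165 per hour.
Remaining 2/11 at 13/165 per hour takes 30/13 hours.

30/13 hours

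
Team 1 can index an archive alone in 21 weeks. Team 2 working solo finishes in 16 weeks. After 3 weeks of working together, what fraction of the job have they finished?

Combined rate: 1/21 + 1/16 = (16 + 21)/336 = 37/336 per week.
In 3 weeks they complete 3·37/336 = 37/112 of the job.

37/112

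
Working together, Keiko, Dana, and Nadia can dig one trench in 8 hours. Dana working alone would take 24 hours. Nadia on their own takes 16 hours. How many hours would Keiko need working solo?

48 hours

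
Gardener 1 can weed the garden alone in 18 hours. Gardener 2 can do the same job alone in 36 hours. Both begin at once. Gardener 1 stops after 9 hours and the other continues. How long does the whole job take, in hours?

18 hours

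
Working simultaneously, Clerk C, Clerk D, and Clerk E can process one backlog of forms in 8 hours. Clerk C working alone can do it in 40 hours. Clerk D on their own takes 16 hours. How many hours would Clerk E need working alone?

Combined rate is 1/8 per hour.
Known contribution: 1/40 + 1/16 = (2 + 5)/80 = 7/80 per hour.
So Clerk E's rate is 1/8 − 7/80 = 3/80, meaning 80/3 hours alone.

80/3 hours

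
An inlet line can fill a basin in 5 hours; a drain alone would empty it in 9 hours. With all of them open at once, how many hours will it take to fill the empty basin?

Net rate = 1/5 − 1/9 = (9 − 5)/45 = 4/45 per hour.
Filling time = 1 ÷ (4/45) = 45/4 hours.

45/4 hours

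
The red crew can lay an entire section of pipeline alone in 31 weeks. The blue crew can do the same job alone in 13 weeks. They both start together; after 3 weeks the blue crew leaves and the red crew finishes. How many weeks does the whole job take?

310/13 weeks

In the first 3 weeks the combined rate is 44/403, so 132/403 of the job is done, leaving 271/403.
After the blue crew leaves the rate is 1/31 per week; the remaining 271/403 takes 271/13 weeks.
Total = 3 + 271/13 = 310/13 weeks.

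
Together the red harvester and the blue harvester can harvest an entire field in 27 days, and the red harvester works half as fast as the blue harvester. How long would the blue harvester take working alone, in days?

Let the blue harvester's rate be r; then the red harvester's rate is (1/2)r, so together (1/2 + 1)r = (3/2)r = 1/27.
Thus r = 2/81 per day.
The blue harvester alone: 81/2 days; the red harvester alone: 81 days.

81/2 days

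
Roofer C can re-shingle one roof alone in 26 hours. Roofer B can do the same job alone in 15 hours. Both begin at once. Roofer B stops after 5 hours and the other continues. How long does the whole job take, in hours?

52/3 hours

In the first 5 hours the combined rate is 41/390, so 41/78 of the job is done, leaving 37/78.
After roofer B leaves the rate is 1/26 per hour; the remaining 37/78 takes 37/3 hours.
Total = 5 + 37/3 = 52/3 hours.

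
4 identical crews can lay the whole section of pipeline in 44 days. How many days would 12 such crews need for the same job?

44/3 days

Total work is 4·44 = 176 crew-days.
With 12 crews: 176/12 = 44/3 days.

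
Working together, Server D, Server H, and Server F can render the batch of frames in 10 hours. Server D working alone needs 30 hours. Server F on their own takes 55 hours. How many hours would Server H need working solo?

Combined rate is 1/10 per hour.
Known contribution: 1/30 + 1/55 = (11 + 6)/330 = 17/330 per hour.
So Server H's rate is 1/10 − 17/330 = 8/165, meaning 165/8 hours alone.

165/8 hours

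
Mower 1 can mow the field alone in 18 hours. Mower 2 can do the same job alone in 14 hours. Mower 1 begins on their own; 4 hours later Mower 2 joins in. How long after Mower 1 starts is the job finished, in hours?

81/8 hours

In the first 4 hours Mower 1 alone does 4/18 = 2/9 of the job, leaving 7/9.
Once everyone is working, combined rate: 1/18 + 1/14 = (7 + 9)/126 = 16/126 = 8/63 per hour.
Remaining 7/9 at 8/63 per hour takes 49/8 hours.
Total from the start = 4 + 49/8 = 81/8 hours.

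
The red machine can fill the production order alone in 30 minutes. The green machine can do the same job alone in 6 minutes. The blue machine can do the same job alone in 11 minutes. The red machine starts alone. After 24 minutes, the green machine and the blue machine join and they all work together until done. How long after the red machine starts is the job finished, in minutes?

395/16 minutes

In the first 24 minutes the red machine alone does 24/30 = 4/5 of the job, leaving 1/5.
Once everyone is working, combined rate: 1/30 + 1/6 + 1/11 = (11 + 55 + 30)/330 = 96/330 = 16/55 per minute.
Remaining 1/5 at 16/55 per minute takes 11/16 minutes.
Total from the start = 24 + 11/16 = 395/16 minutes.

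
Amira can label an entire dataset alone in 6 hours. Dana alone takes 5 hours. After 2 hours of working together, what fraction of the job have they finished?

11/15

Combined rate: 1/6 + 1/5 = (5 + 6)/30 = 11/30 per hour.
In 2 hours they complete 2·11/30 = 11/15 of the job.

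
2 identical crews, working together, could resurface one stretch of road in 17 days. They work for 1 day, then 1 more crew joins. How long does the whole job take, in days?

One crew does 1/34 of the job per day.
After 1 day with 2 crews, 1/17 is done (16/17 left).
With 3 crews the rate is 3/34, so the rest takes 16/17 ÷ 3/34 = 32/3 days.
Total = 1 + 32/3 = 35/3 days.

35/3 days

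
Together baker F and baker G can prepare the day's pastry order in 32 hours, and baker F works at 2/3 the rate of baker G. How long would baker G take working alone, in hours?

Let baker G's rate be r; then baker F's rate is (2/3)r, so together (2/3 + 1)r = (5/3)r = 1/32.
Thus r = 3/160 per hour.
Baker G alone: 160/3 hours; baker F alone: 80 hours.

160/3 hours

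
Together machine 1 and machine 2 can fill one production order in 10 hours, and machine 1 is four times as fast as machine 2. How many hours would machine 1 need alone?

25/2 hours

Let machine 2's rate be r; then machine 1's rate is 4r, so together (4 + 1)r = 5r = 1/10.
Thus r = 1/50 per hour.
Machine 2 alone: 50 hours; machine 1 alone: 25/2 hours.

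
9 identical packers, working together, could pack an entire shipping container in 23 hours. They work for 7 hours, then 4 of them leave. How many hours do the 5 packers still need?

144/5 hours

One packer does 1/207 of the job per hour.
After 7 hours with 9 packers, 7/23 is done (16/23 left).
With 5 packers the rate is 5/207, so the rest takes 16/23 ÷ 5/207 = 144/5 hours.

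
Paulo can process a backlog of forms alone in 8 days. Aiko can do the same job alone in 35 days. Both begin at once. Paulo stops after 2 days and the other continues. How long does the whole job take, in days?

In the first 2 days the combined rate is 43/280, so 43/140 of the job is done, leaving 97/140.
After Paulo leaves the rate is 1/35 per day; the remaining 97/140 takes 97/4 days.
Total = 2 + 97/4 = 105/4 days.

105/4 days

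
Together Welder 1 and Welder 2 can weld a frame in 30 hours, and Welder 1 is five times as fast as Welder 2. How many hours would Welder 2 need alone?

Let Welder 2's rate be r; then Welder 1's rate is 5r, so together (5 + 1)r = 6r = 1/30.
Thus r = 1/180 per hour.
Welder 2 alone: 180 hours; Welder 1 alone: 36 hours.

180 hours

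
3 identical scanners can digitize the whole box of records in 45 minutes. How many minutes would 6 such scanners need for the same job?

45/2 minutes

Total work is 3·45 = 135 scanner-minutes.
With 6 scanners: 135/6 = 45/2 minutes.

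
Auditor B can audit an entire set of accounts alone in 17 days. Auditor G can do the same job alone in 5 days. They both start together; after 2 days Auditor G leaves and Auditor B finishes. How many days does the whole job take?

51/5 days

In the first 2 days the combined rate is 22/85, so 44/85 of the job is done, leaving 41/85.
After Auditor G leaves the rate is 1/17 per day; the remaining 41/85 takes 41/5 days.
Total = 2 + 41/5 = 51/5 days.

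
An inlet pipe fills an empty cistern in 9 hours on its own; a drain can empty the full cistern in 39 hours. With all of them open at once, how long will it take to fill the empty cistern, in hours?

117/10 hours

Net rate = 1/9 − 1/39 = (13 − 3)/117 = 10/117 per hour.
Filling time = 1 ÷ (10/117) = 117/10 hours.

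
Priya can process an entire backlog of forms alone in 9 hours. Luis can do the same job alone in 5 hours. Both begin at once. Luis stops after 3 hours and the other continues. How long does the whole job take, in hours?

18/5 hours

In the first 3 hours the combined rate is 14/45, so 14/15 of the job is done, leaving 1/15.
After Luis leaves the rate is 1/9 per hour; the remaining 1/15 takes 3/5 hours.
Total = 3 + 3/5 = 18/5 hours.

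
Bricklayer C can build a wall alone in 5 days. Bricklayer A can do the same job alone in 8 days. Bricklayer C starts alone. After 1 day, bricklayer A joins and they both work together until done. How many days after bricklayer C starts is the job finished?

45/13 days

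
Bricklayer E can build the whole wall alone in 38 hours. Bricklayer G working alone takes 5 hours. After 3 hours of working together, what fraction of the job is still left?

Combined rate: 1/38 + 1/5 = (5 + 38)/190 = 43/190 per hour.
In 3 hours they complete 3·43/190 = 129/190 of the job.
So 61/190 remains.

61/190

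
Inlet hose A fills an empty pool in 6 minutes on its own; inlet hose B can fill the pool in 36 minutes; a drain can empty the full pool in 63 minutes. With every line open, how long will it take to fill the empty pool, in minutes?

Net rate = 1/6 + 1/36 − 1/63 = (42 + 7 − 4)/252 = 45/252 = 5/28 per minute.
Filling time = 1 ÷ (5/28) = 28/5 minutes.

28/5 minutes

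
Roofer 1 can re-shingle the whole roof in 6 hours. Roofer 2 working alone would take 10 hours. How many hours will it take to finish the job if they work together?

15/4 hours

With two workers the combined time is the product over the sum: 6·10/(6+10) = 60/16 = 15/4 hours.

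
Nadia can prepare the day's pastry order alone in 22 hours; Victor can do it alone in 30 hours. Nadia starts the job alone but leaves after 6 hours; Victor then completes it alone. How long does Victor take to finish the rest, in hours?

240/11 hours

In 6 hours Nadia does 6/22 = 3/11 of the job, leaving 8/11.
Victor works at 1/30 per hour, so finishing takes 8/11 ÷ 1/30 = 240/11 hours.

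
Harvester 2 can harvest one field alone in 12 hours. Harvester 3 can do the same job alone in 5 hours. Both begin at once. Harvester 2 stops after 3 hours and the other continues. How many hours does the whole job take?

15/4 hours

In the first 3 hours the combined rate is 17/60, so 17/20 of the job is done, leaving 3/20.
After Harvester 2 leaves the rate is 1/5 per hour; the remaining 3/20 takes 3/4 hours.
Total = 3 + 3/4 = 15/4 hours.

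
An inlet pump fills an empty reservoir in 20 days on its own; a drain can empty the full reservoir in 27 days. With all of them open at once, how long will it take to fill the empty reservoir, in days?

Net rate = 1/20 − 1/27 = (27 − 20)/540 = 7/540 per day.
Filling time = 1 ÷ (7/540) = 540/7 days.

540/7 days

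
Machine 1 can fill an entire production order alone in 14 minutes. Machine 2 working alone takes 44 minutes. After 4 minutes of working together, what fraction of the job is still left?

Combined rate: 1/14 + 1/44 = (22 + 7)/308 = 29/308 per minute.
In 4 minutes they complete 4·29/308 = 29/77 of the job.
So 48/77 remains.

48/77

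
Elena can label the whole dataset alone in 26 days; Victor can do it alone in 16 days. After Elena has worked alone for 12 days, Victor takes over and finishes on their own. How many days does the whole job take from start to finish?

268/13 days

In 12 days Elena does 12/26 = 6/13 of the job, leaving 7/13.
Victor works at 1/16 per day, so finishing takes 7/13 ÷ 1/16 = 112/13 days.
Total time = 12 + 112/13 = 268/13 days.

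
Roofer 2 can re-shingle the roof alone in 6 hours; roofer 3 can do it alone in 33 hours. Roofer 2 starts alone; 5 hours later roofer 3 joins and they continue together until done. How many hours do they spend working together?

11/13 hours

In 5 hours roofer 2 does 5/6 of the job, leaving 1/6.
Roofer 2 and roofer 3 together work at 13/66 per hour, so finishing takes 1/6 ÷ 13/66 = 11/13 hours.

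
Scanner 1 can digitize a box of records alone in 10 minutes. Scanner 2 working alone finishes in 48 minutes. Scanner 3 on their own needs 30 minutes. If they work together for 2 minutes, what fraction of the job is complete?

Combined rate: 1/10 + 1/48 + 1/30 = (24 + 5 + 8)/240 = 37/240 per minute.
In 2 minutes they complete 2·37/240 = 37/120 of the job.

37/120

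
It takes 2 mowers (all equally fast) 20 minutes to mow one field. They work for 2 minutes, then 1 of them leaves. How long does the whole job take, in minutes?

38 minutes

One mower does 1/40 of the job per minute.
After 2 minutes with 2 mowers, 1/10 is done (9/10 left).
With 1 mower the rate is 1/40, so the rest takes 9/10 ÷ 1/40 = 36 minutes.
Total = 2 + 36 = 38 minutes.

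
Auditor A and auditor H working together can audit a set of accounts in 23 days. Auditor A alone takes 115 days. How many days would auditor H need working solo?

Combined rate is 1/23 per day.
Known contribution: 1/115 per day.
So auditor H's rate is 1/23 − 1/115 = 4/115, meaning 115/4 days alone.

115/4 days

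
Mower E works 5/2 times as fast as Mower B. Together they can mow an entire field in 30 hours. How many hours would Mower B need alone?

105 hours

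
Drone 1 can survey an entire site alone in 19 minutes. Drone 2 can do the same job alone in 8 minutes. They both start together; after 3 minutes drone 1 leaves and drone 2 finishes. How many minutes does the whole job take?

In the first 3 minutes the combined rate is 27/152, so 81/152 of the job is done, leaving 71/152.
After drone 1 leaves the rate is 1/8 per minute; the remaining 71/152 takes 71/19 minutes.
Total = 3 + 71/19 = 128/19 minutes.

128/19 minutes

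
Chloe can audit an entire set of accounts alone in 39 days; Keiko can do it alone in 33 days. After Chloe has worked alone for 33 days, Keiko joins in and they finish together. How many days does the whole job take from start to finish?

In 33 days Chloe does 33/39 = 11/13 of the job, leaving 2/13.
Chloe and Keiko together work at 8/143 per day, so finishing takes 2/13 ÷ 8/143 = 11/4 days.
Total time = 33 + 11/4 = 143/4 days.

143/4 days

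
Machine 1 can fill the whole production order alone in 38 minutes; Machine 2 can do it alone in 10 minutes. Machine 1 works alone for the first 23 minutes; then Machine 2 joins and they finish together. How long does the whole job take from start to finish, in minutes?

In 23 minutes Machine 1 does 23/38 of the job, leaving 15/38.
Machine 1 and Machine 2 together work at 12/95 per minute, so finishing takes 15/38 ÷ 12/95 = 25/8 minutes.
Total time = 23 + 25/8 = 209/8 minutes.

209/8 minutes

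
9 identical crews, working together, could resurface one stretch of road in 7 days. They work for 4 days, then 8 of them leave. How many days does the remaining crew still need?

27 days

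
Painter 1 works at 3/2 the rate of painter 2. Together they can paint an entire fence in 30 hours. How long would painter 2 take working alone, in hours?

75 hours

Let painter 2's rate be r; then painter 1's rate is (3/2)r, so together (3/2 + 1)r = (5/2)r = 1/30.
Thus r = 1/75 per hour.
Painter 2 alone: 75 hours; painter 1 alone: 50 hours.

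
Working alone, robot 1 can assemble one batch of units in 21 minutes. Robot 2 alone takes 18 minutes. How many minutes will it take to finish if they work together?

126/13 minutes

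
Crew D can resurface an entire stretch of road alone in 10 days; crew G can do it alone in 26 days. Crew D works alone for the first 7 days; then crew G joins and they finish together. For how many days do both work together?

13/6 days

In 7 days crew D does 7/10 of the job, leaving 3/10.
Crew D and crew G together work at 9/65 per day, so finishing takes 3/10 ÷ 9/65 = 13/6 days.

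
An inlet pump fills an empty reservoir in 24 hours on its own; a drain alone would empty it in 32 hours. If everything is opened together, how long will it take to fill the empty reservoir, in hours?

Net rate = 1/24 − 1/32 = (4 − 3)/96 = 1/96 per hour.
Filling time = 1 ÷ (1/96) = 96 hours.

96 hours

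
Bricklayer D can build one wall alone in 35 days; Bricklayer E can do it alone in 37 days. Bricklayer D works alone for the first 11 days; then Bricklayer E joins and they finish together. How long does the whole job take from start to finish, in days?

In 11 days Bricklayer D does 11/35 of the job, leaving 24/35.
Bricklayer D and Bricklayer E together work at 72/1295 per day, so finishing takes 24/35 ÷ 72/1295 = 37/3 days.
Total time = 11 + 37/3 = 70/3 days.

70/3 days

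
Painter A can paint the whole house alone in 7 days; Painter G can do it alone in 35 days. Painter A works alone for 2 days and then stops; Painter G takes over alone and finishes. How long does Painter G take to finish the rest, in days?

25 days

In 2 days Painter A does 2/7 of the job, leaving 5/7.
Painter G works at 1/35 per day, so finishing takes 5/7 ÷ 1/35 = 25 days.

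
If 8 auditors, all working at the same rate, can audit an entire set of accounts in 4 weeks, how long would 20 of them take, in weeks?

8/5 weeks

Total work is 8·4 = 32 auditor-weeks.
With 20 auditors: 32/20 = 8/5 weeks.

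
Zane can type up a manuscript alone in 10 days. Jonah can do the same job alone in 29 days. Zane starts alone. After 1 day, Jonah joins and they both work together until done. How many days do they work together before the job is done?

In the first 1 day Zane alone does 1/10 of the job, leaving 9/10.
Once everyone is working, combined rate: 1/10 + 1/29 = (29 + 10)/290 = 39/290 per day.
Remaining 9/10 at 39/290 per day takes 87/13 days.

87/13 days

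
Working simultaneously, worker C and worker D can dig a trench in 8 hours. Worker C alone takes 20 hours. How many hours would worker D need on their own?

40/3 hours

Combined rate is 1/8 per hour.
Known contribution: 1/20 per hour.
So worker D's rate is 1/8 − 1/20 = 3/40, meaning 40/3 hours alone.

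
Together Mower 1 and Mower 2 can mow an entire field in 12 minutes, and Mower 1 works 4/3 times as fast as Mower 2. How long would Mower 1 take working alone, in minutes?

21 minutes

Let Mower 2's rate be r; then Mower 1's rate is (4/3)r, so together (4/3 + 1)r = (7/3)r = 1/12.
Thus r = 1/28 per minute.
Mower 2 alone: 28 minutes; Mower 1 alone: 21 minutes.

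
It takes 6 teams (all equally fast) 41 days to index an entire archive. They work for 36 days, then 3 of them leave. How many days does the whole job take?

One team does 1/246 of the job per day.
After 36 days with 6 teams, 36/41 is done (5/41 left).
With 3 teams the rate is 3/246 = 1/82, so the rest takes 5/41 ÷ 1/82 = 10 days.
Total = 36 + 10 = 46 days.

46 days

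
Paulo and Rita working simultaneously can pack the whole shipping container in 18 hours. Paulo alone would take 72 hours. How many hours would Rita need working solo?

24 hours

Combined rate is 1/18 per hour.
Known contribution: 1/72 per hour.
So Rita's rate is 1/18 − 1/72 = 1/24, meaning 24 hours alone.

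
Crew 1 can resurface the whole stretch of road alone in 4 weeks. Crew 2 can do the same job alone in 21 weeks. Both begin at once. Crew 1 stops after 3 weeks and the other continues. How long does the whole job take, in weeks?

In the first 3 weeks the combined rate is 25/84, so 25/28 of the job is done, leaving 3/28.
After crew 1 leaves the rate is 1/21 per week; the remaining 3/28 takes 9/4 weeks.
Total = 3 + 9/4 = 21/4 weeks.

21/4 weeks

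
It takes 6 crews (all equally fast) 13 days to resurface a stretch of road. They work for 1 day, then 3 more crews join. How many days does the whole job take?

9 days

One crew does 1/78 of the job per day.
After 1 day with 6 crews, 1/13 is done (12/13 left).
With 9 crews the rate is 9/78 = 3/26, so the rest takes 12/13 ÷ 3/26 = 8 days.
Total = 1 + 8 = 9 days.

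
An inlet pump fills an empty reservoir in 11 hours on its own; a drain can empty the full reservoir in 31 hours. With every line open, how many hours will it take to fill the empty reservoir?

341/20 hours

Net rate = 1/11 − 1/31 = (31 − 11)/341 = 20/341 per hour.
Filling time = 1 ÷ (20/341) = 341/20 hours.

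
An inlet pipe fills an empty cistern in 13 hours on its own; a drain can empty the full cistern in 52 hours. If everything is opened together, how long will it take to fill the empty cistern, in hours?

52/3 hours

Net rate = 1/13 − 1/52 = (4 − 1)/52 = 3/52 per hour.
Filling time = 1 ÷ (3/52) = 52/3 hours.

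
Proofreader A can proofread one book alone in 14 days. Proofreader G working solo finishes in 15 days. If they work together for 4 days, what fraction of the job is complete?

58/105

Combined rate: 1/14 + 1/15 = (15 + 14)/210 = 29/210 per day.
In 4 days they complete 4·29/210 = 58/105 of the job.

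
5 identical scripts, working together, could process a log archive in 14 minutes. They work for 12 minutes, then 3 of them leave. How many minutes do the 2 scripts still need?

5 minutes

One script does 1/70 of the job per minute.
After 12 minutes with 5 scripts, 6/7 is done (1/7 left).
With 2 scripts the rate is 2/70 = 1/35, so the rest takes 1/7 ÷ 1/35 = 5 minutes.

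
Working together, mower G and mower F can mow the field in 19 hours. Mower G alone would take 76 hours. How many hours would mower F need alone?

76/3 hours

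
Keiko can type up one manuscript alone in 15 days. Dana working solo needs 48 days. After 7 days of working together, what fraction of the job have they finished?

Combined rate: 1/15 + 1/48 = (16 + 5)/240 = 21/240 = 7/80 per day.
In 7 days they complete 7·7/80 = 49/80 of the job.

49/80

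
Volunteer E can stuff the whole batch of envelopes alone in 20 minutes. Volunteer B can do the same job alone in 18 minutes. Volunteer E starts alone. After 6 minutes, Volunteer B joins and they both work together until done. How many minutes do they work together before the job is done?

126/19 minutes

In the first 6 minutes Volunteer E alone does 6/20 = 3/10 of the job, leaving 7/10.
Once everyone is working, combined rate: 1/20 + 1/18 = (9 + 10)/180 = 19/180 per minute.
Remaining 7/10 at 19/180 per minute takes 126/19 minutes.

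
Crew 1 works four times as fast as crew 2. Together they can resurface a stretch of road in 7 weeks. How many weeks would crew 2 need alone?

35 weeks

Let crew 2's rate be r; then crew 1's rate is 4r, so together (4 + 1)r = 5r = 1/7.
Thus r = 1/35 per week.
Crew 2 alone: 35 weeks; crew 1 alone: 35/4 weeks.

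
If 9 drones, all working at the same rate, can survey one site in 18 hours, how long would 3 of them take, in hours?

54 hours

Total work is 9·18 = 162 drone-hours.
With 3 drones: 162/3 = 54 hours.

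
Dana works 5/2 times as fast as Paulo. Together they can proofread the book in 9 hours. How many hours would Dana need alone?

63/5 hours

Let Paulo's rate be r; then Dana's rate is (5/2)r, so together (5/2 + 1)r = (7/2)r = 1/9.
Thus r = 2/63 per hour.
Paulo alone: 63/2 hours; Dana alone: 63/5 hours.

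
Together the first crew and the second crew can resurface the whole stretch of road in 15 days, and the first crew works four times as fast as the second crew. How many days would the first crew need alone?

75/4 days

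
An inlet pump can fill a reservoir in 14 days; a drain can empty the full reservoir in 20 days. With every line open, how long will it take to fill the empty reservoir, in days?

140/3 days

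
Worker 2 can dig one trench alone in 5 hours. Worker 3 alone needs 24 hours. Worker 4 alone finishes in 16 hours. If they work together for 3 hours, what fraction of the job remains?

7/80

Combined rate: 1/5 + 1/24 + 1/16 = (48 + 10 + 15)/240 = 73/240 per hour.
In 3 hours they complete 3·73/240 = 73/80 of the job.
So 7/80 remains.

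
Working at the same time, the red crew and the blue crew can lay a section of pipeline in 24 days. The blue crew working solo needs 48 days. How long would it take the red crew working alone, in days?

48 days

Combined rate is 1/24 per day.
Known contribution: 1/48 per day.
So the red crew's rate is 1/24 − 1/48 = 1/48, meaning 48 days alone.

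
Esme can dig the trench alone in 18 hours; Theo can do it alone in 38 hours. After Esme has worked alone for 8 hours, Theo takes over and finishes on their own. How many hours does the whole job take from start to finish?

262/9 hours

In 8 hours Esme does 8/18 = 4/9 of the job, leaving 5/9.
Theo works at 1/38 per hour, so finishing takes 5/9 ÷ 1/38 = 190/9 hours.
Total time = 8 + 190/9 = 262/9 hours.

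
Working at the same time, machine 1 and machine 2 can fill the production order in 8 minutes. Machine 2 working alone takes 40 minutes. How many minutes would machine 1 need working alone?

10 minutes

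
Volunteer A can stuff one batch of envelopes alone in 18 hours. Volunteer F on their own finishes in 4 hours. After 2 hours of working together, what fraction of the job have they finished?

11/18

Combined rate: 1/18 + 1/4 = (2 + 9)/36 = 11/36 per hour.
In 2 hours they complete 2·11/36 = 11/18 of the job.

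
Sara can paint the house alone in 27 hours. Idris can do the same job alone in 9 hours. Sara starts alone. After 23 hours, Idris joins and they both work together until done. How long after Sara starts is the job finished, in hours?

24 hours

In the first 23 hours Sara alone does 23/27 of the job, leaving 4/27.
Once everyone is working, combined rate: 1/27 + 1/9 = (1 + 3)/27 = 4/27 per hour.
Remaining 4/27 at 4/27 per hour takes 1 hour.
Total from the start = 23 + 1 = 24 hours.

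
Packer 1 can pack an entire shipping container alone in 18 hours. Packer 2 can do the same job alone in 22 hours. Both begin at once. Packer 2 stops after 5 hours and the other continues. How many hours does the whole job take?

153/11 hours

In the first 5 hours the combined rate is 10/99, so 50/99 of the job is done, leaving 49/99.
After packer 2 leaves the rate is 1/18 per hour; the remaining 49/99 takes 98/11 hours.
Total = 5 + 98/11 = 153/11 hours.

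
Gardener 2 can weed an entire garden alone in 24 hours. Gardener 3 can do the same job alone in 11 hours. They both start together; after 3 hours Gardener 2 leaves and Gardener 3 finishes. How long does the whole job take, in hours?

77/8 hours

In the first 3 hours the combined rate is 35/264, so 35/88 of the job is done, leaving 53/88.
After Gardener 2 leaves the rate is 1/11 per hour; the remaining 53/88 takes 53/8 hours.
Total = 3 + 53/8 = 77/8 hours.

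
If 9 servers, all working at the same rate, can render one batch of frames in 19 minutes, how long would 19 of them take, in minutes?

9 minutes

Total work is 9·19 = 171 server-minutes.
With 19 servers: 171/19 = 9 minutes.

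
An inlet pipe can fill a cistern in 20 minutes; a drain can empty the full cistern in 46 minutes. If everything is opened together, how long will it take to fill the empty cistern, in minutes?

460/13 minutes

Net rate = 1/20 − 1/46 = (23 − 10)/460 = 13/460 per minute.
Filling time = 1 ÷ (13/460) = 460/13 minutes.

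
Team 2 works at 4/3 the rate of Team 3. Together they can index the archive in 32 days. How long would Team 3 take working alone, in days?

Let Team 3's rate be r; then Team 2's rate is (4/3)r, so together (4/3 + 1)r = (7/3)r = 1/32.
Thus r = 3/224 per day.
Team 3 alone: 224/3 days; Team 2 alone: 56 days.

224/3 days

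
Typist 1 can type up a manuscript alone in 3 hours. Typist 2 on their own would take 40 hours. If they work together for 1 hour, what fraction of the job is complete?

Combined rate: 1/3 + 1/40 = (40 + 3)/120 = 43/120 per hour.
In 1 hour they complete 1·43/120 = 43/120 of the job.

43/120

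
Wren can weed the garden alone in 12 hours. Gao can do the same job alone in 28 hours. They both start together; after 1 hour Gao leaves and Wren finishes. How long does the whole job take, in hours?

81/7 hours

In the first 1 hour the combined rate is 5/42, so 5/42 of the job is done, leaving 37/42.
After Gao leaves the rate is 1/12 per hour; the remaining 37/42 takes 74/7 hours.
Total = 1 + 74/7 = 81/7 hours.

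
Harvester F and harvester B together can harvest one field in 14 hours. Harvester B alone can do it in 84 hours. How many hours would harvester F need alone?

84/5 hours

Combined rate is 1/14 per hour.
Known contribution: 1/84 per hour.
So harvester F's rate is 1/14 − 1/84 = 5/84, meaning 84/5 hours alone.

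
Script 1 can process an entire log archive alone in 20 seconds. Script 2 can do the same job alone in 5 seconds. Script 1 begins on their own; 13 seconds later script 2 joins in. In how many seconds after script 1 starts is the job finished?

In the first 13 seconds script 1 alone does 13/20 of the job, leaving 7/20.
Once everyone is working, combined rate: 1/20 + 1/5 = (1 + 4)/20 = 5/20 = 1/4 per second.
Remaining 7/20 at 1/4 per second takes 7/5 seconds.
Total from the start = 13 + 7/5 = 72/5 seconds.

72/5 seconds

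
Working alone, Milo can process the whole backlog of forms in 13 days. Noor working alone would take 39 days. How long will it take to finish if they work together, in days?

39/4 days

With two workers the combined time is the product over the sum: 13·39/(13+39) = 507/52 = 39/4 days.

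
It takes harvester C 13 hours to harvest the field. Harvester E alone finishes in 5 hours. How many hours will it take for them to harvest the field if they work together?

65/18 hours

With two workers the combined time is the product over the sum: 13·5/(13+5) = 65/18 hours.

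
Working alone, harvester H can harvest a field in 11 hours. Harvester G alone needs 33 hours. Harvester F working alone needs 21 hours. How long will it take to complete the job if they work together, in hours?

77/13 hours

Combined rate: 1/11 + 1/33 + 1/21 = (21 + 7 + 11)/231 = 39/231 = 13/77 per hour.
Time = 1 ÷ (13/77) = 77/13 hours.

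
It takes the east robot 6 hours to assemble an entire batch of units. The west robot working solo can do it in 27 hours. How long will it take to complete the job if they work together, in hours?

Combined rate: 1/6 + 1/27 = (9 + 2)/54 = 11/54 per hour.
Time = 1 ÷ (11/54) = 54/11 hours.

54/11 hours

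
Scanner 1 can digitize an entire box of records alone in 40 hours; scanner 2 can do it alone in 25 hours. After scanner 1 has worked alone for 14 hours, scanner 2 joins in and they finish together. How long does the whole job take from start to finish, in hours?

24 hours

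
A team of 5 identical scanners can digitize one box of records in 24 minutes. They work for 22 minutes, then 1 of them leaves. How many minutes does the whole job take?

One scanner does 1/120 of the job per minute.
After 22 minutes with 5 scanners, 11/12 is done (1/12 left).
With 4 scanners the rate is 4/120 = 1/30, so the rest takes 1/12 ÷ 1/30 = 5/2 minutes.
Total = 22 + 5/2 = 49/2 minutes.

49/2 minutes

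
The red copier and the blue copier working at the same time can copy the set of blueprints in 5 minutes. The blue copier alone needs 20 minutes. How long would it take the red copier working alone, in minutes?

20/3 minutes

Combined rate is 1/5 per minute.
Known contribution: 1/20 per minute.
So the red copier's rate is 1/5 − 1/20 = 3/20, meaning 20/3 minutes alone.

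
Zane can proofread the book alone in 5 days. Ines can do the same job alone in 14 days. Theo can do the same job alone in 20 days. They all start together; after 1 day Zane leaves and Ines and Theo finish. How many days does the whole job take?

In the first 1 day the combined rate is 9/28, so 9/28 of the job is done, leaving 19/28.
After Zane leaves the rate is 17/140 per day; the remaining 19/28 takes 95/17 days.
Total = 1 + 95/17 = 112/17 days.

112/17 days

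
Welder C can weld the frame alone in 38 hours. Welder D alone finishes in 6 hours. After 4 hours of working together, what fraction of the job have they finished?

Combined rate: 1/38 + 1/6 = (3 + 19)/114 = 22/114 = 11/57 per hour.
In 4 hours they complete 4·11/57 = 44/57 of the job.

44/57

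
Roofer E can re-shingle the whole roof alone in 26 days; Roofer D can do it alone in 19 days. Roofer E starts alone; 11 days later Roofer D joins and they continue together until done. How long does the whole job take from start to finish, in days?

52/3 days

In 11 days Roofer E does 11/26 of the job, leaving 15/26.
Roofer E and Roofer D together work at 45/494 per day, so finishing takes 15/26 ÷ 45/494 = 19/3 days.
Total time = 11 + 19/3 = 52/3 days.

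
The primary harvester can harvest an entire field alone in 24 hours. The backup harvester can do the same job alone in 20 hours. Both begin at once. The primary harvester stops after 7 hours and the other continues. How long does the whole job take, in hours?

85/6 hours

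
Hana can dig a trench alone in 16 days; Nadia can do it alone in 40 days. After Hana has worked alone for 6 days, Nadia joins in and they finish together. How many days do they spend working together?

In 6 days Hana does 6/16 = 3/8 of the job, leaving 5/8.
Hana and Nadia together work at 7/80 per day, so finishing takes 5/8 ÷ 7/80 = 50/7 days.

50/7 days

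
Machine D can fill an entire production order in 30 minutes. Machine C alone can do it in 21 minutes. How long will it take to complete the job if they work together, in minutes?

210/17 minutes

With two workers the combined time is the product over the sum: 30·21/(30+21) = 630/51 = 210/17 minutes.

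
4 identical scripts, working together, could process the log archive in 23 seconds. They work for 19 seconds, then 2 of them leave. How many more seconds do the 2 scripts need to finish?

8 seconds

One script does 1/92 of the job per second.
After 19 seconds with 4 scripts, 19/23 is done (4/23 left).
With 2 scripts the rate is 2/92 = 1/46, so the rest takes 4/23 ÷ 1/46 = 8 seconds.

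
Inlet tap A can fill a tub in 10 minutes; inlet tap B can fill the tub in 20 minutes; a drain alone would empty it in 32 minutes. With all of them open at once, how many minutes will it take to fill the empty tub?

160/19 minutes

Net rate = 1/10 + 1/20 − 1/32 = (16 + 8 − 5)/160 = 19/160 per minute.
Filling time = 1 ÷ (19/160) = 160/19 minutes.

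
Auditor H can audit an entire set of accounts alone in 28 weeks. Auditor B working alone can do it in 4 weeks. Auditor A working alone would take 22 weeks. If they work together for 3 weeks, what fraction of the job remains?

Combined rate: 1/28 + 1/4 + 1/22 = (11 + 77 + 14)/308 = 102/308 = 51/154 per week.
In 3 weeks they complete 3·51/154 = 153/154 of the job.
So 1/154 remains.

1/154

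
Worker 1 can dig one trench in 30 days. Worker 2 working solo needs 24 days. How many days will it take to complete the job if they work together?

Combined rate: 1/30 + 1/24 = (4 + 5)/120 = 9/120 = 3/40 per day.
Time = 1 ÷ (3/40) = 40/3 days.

40/3 days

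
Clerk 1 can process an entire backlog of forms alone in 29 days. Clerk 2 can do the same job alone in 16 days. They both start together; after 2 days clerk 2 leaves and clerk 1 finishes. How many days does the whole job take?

203/8 days

In the first 2 days the combined rate is 45/464, so 45/232 of the job is done, leaving 187/232.
After clerk 2 leaves the rate is 1/29 per day; the remaining 187/232 takes 187/8 days.
Total = 2 + 187/8 = 203/8 days.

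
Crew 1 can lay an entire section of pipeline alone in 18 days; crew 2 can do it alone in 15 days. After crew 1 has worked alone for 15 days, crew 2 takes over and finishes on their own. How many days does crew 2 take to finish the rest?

In 15 days crew 1 does 15/18 = 5/6 of the job, leaving 1/6.
Crew 2 works at 1/15 per day, so finishing takes 1/6 ÷ 1/15 = 5/2 days.

5/2 days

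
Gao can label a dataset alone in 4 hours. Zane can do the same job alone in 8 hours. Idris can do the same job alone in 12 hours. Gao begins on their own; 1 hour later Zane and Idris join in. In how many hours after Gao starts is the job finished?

In the first 1 hour Gao alone does 1/4 of the job, leaving 3/4.
Once everyone is working, combined rate: 1/4 + 1/8 + 1/12 = (6 + 3 + 2)/24 = 11/24 per hour.
Remaining 3/4 at 11/24 per hour takes 18/11 hours.
Total from the start = 1 + 18/11 = 29/11 hours.

29/11 hours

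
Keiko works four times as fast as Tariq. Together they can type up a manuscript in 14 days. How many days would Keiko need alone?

Let Tariq's rate be r; then Keiko's rate is 4r, so together (4 + 1)r = 5r = 1/14.
Thus r = 1/70 per day.
Tariq alone: 70 days; Keiko alone: 35/2 days.

35/2 days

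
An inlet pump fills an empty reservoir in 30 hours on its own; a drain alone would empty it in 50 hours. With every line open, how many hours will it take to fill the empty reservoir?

Net rate = 1/30 − 1/50 = (5 − 3)/150 = 2/150 = 1/75 per hour.
Filling time = 1 ÷ (1/75) = 75 hours.

75 hours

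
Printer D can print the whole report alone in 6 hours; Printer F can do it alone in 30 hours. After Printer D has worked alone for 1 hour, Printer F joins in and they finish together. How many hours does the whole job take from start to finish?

In 1 hour Printer D does 1/6 of the job, leaving 5/6.
Printer D and Printer F together work at 1/5 per hour, so finishing takes 5/6 ÷ 1/5 = 25/6 hours.
Total time = 1 + 25/6 = 31/6 hours.

31/6 hours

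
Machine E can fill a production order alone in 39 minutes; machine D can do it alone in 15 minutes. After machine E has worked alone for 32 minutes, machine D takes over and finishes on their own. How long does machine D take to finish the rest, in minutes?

35/13 minutes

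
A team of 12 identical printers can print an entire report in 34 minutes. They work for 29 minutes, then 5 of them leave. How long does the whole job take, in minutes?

One printer does 1/408 of the job per minute.
After 29 minutes with 12 printers, 29/34 is done (5/34 left).
With 7 printers the rate is 7/408, so the rest takes 5/34 ÷ 7/408 = 60/7 minutes.
Total = 29 + 60/7 = 263/7 minutes.

263/7 minutes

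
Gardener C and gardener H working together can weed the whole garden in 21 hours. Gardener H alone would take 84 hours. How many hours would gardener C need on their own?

28 hours

Combined rate is 1/21 per hour.
Known contribution: 1/84 per hour.
So gardener C's rate is 1/21 − 1/84 = 1/28, meaning 28 hours alone.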